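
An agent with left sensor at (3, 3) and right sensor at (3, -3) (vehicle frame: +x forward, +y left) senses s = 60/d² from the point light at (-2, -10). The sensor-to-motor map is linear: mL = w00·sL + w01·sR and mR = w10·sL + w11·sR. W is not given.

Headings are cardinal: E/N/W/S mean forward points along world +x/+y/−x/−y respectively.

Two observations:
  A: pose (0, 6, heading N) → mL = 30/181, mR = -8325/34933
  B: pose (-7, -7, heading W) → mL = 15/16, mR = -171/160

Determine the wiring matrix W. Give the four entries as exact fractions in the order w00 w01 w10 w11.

1 0 -1/2 -1

obs A: pose=(0,6,N) → sL=30/181, sR=30/193, mL=30/181, mR=-8325/34933
obs B: pose=(-7,-7,W) → sL=15/16, sR=3/5, mL=15/16, mR=-171/160
sensor matrix S = [[30/181, 30/193], [15/16, 3/5]]; det S = -12933/279464
solve [mL_A; mL_B] = S·[w00; w01] and [mR_A; mR_B] = S·[w10; w11]:
  w00 = 1, w01 = 0, w10 = -1/2, w11 = -1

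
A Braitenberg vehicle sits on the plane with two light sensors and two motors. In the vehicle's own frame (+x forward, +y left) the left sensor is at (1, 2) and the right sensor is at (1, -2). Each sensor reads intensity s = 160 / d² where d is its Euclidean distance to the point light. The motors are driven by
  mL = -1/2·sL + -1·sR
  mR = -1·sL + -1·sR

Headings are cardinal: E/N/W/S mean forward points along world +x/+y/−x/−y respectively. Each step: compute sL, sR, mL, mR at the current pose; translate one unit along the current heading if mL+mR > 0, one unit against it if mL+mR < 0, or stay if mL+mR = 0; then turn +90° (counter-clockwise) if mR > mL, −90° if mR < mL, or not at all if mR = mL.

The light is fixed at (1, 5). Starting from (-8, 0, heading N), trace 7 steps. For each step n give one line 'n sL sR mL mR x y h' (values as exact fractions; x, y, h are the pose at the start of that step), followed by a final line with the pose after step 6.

n=0: pose=(-8,0,N); sL=160/137, sR=32/13; mL=-5424/1781, mR=-6464/1781; mL+mR=-11888/1781 → advance -1; mR−mL=-80/137 → turn -1·90°
n=1: pose=(-8,-1,E); sL=2, sR=5/4; mL=-9/4, mR=-13/4; mL+mR=-11/2 → advance -1; mR−mL=-1 → turn -1·90°
n=2: pose=(-9,-1,S); sL=160/113, sR=160/193; mL=-33520/21809, mR=-48960/21809; mL+mR=-82480/21809 → advance -1; mR−mL=-80/113 → turn -1·90°
n=3: pose=(-9,0,W); sL=16/17, sR=16/13; mL=-376/221, mR=-480/221; mL+mR=-856/221 → advance -1; mR−mL=-8/17 → turn -1·90°
n=4: pose=(-8,0,N); sL=160/137, sR=32/13; mL=-5424/1781, mR=-6464/1781; mL+mR=-11888/1781 → advance -1; mR−mL=-80/137 → turn -1·90°
n=5: pose=(-8,-1,E); sL=2, sR=5/4; mL=-9/4, mR=-13/4; mL+mR=-11/2 → advance -1; mR−mL=-1 → turn -1·90°
n=6: pose=(-9,-1,S); sL=160/113, sR=160/193; mL=-33520/21809, mR=-48960/21809; mL+mR=-82480/21809 → advance -1; mR−mL=-80/113 → turn -1·90°

0 160/137 32/13 -5424/1781 -6464/1781 -8 0 N
1 2 5/4 -9/4 -13/4 -8 -1 E
2 160/113 160/193 -33520/21809 -48960/21809 -9 -1 S
3 16/17 16/13 -376/221 -480/221 -9 0 W
4 160/137 32/13 -5424/1781 -6464/1781 -8 0 N
5 2 5/4 -9/4 -13/4 -8 -1 E
6 160/113 160/193 -33520/21809 -48960/21809 -9 -1 S
final -9 0 W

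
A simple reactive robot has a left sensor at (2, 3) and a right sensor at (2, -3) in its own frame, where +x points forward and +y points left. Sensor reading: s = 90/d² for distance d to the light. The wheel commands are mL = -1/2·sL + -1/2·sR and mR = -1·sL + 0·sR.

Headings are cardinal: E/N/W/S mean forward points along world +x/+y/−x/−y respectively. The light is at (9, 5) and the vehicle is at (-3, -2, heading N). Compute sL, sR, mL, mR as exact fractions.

9/25 45/53 -801/1325 -9/25

left sensor world pos  = (-6, 0); dL² = 250
right sensor world pos = (0, 0); dR² = 106
sL = 90/250 = 9/25
sR = 90/106 = 45/53
mL = -1/2·sL + -1/2·sR = -801/1325
mR = -1·sL + 0·sR = -9/25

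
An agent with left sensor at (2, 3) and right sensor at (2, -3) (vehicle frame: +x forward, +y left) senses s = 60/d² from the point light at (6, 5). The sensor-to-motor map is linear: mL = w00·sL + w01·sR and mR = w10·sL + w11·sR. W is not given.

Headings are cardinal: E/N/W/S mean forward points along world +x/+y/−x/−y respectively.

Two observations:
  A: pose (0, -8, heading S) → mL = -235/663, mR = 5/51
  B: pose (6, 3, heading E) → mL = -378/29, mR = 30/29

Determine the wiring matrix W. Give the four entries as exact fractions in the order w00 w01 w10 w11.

obs A: pose=(0,-8,S) → sL=10/39, sR=10/51, mL=-235/663, mR=5/51
obs B: pose=(6,3,E) → sL=12, sR=60/29, mL=-378/29, mR=30/29
sensor matrix S = [[10/39, 10/51], [12, 60/29]]; det S = -11680/6409
solve [mL_A; mL_B] = S·[w00; w01] and [mR_A; mR_B] = S·[w10; w11]:
  w00 = -1, w01 = -1/2, w10 = 0, w11 = 1/2

-1 -1/2 0 1/2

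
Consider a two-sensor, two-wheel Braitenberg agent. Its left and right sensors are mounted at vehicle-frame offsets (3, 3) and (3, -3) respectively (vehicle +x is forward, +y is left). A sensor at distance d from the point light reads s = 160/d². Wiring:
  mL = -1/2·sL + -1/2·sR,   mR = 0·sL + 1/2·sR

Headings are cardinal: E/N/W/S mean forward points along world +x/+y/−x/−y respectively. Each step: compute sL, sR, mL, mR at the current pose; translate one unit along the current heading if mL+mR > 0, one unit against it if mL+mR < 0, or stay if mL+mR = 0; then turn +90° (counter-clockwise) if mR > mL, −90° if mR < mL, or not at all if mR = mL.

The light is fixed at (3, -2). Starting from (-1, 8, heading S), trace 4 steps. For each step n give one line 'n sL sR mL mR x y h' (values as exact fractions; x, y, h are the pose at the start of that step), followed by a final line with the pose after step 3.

0 16/5 80/49 -592/245 40/49 -1 8 S
1 160/197 32/13 -4192/2561 16/13 -1 9 E
2 8/13 4/5 -46/65 2/5 -2 9 N
3 160/113 160/233 -27680/26329 80/233 -2 8 W
final -1 8 S

n=0: pose=(-1,8,S); sL=16/5, sR=80/49; mL=-592/245, mR=40/49; mL+mR=-8/5 → advance -1; mR−mL=792/245 → turn +1·90°
n=1: pose=(-1,9,E); sL=160/197, sR=32/13; mL=-4192/2561, mR=16/13; mL+mR=-80/197 → advance -1; mR−mL=7344/2561 → turn +1·90°
n=2: pose=(-2,9,N); sL=8/13, sR=4/5; mL=-46/65, mR=2/5; mL+mR=-4/13 → advance -1; mR−mL=72/65 → turn +1·90°
n=3: pose=(-2,8,W); sL=160/113, sR=160/233; mL=-27680/26329, mR=80/233; mL+mR=-80/113 → advance -1; mR−mL=36720/26329 → turn +1·90°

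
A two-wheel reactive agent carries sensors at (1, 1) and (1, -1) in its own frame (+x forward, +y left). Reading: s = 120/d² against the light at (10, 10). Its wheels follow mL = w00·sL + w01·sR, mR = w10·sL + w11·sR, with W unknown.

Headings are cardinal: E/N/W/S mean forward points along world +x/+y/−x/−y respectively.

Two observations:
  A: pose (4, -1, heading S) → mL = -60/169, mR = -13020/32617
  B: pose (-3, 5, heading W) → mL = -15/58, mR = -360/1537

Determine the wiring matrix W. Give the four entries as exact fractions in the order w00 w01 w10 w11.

-1/2 0 -1 1/2

obs A: pose=(4,-1,S) → sL=120/169, sR=120/193, mL=-60/169, mR=-13020/32617
obs B: pose=(-3,5,W) → sL=15/29, sR=30/53, mL=-15/58, mR=-360/1537
sensor matrix S = [[120/169, 120/193], [15/29, 30/53]]; det S = 4026600/50132329
solve [mL_A; mL_B] = S·[w00; w01] and [mR_A; mR_B] = S·[w10; w11]:
  w00 = -1/2, w01 = 0, w10 = -1, w11 = 1/2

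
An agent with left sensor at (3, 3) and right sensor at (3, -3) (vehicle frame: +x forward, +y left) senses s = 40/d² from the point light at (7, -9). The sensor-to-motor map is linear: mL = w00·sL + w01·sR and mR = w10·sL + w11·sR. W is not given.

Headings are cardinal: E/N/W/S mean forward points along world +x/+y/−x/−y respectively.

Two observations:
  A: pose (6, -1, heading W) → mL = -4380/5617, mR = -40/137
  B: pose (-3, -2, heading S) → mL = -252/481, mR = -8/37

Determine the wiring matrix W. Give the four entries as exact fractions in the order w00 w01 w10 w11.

obs A: pose=(6,-1,W) → sL=40/41, sR=40/137, mL=-4380/5617, mR=-40/137
obs B: pose=(-3,-2,S) → sL=8/13, sR=8/37, mL=-252/481, mR=-8/37
sensor matrix S = [[40/41, 40/137], [8/13, 8/37]]; det S = 84480/2701777
solve [mL_A; mL_B] = S·[w00; w01] and [mR_A; mR_B] = S·[w10; w11]:
  w00 = -1/2, w01 = -1, w10 = 0, w11 = -1

-1/2 -1 0 -1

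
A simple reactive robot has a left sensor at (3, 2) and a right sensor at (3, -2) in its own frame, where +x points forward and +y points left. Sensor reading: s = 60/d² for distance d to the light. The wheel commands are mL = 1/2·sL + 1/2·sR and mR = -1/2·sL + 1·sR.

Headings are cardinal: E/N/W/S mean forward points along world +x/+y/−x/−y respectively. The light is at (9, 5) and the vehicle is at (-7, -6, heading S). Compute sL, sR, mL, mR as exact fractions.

left sensor world pos  = (-5, -9); dL² = 392
right sensor world pos = (-9, -9); dR² = 520
sL = 60/392 = 15/98
sR = 60/520 = 3/26
mL = 1/2·sL + 1/2·sR = 171/1274
mR = -1/2·sL + 1·sR = 99/2548

15/98 3/26 171/1274 99/2548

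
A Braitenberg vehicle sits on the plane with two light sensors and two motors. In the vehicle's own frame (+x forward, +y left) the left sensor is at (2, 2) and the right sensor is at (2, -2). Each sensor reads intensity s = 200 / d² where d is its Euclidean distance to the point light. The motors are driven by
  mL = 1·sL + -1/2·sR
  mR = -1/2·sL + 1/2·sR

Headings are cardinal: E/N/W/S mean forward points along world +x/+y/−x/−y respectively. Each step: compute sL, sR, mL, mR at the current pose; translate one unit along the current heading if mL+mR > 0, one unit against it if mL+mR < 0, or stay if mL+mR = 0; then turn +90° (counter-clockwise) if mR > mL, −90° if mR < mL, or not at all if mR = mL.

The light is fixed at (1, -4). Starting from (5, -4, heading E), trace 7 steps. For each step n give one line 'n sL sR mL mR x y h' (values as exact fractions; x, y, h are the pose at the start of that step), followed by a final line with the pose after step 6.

0 5 5 5/2 0 5 -4 E
1 200/53 200/13 -2700/689 4000/689 6 -4 S
2 4 100/29 66/29 -8/29 6 -5 E
3 200/73 8 -92/73 192/73 7 -5 S
4 25/8 5/2 15/8 -5/16 7 -6 E
5 200/97 200/41 -1500/3977 5600/3977 8 -6 S
6 100/41 100/53 3250/2173 -600/2173 8 -7 E
final 9 -7 S

n=0: pose=(5,-4,E); sL=5, sR=5; mL=5/2, mR=0; mL+mR=5/2 → advance +1; mR−mL=-5/2 → turn -1·90°
n=1: pose=(6,-4,S); sL=200/53, sR=200/13; mL=-2700/689, mR=4000/689; mL+mR=100/53 → advance +1; mR−mL=6700/689 → turn +1·90°
n=2: pose=(6,-5,E); sL=4, sR=100/29; mL=66/29, mR=-8/29; mL+mR=2 → advance +1; mR−mL=-74/29 → turn -1·90°
n=3: pose=(7,-5,S); sL=200/73, sR=8; mL=-92/73, mR=192/73; mL+mR=100/73 → advance +1; mR−mL=284/73 → turn +1·90°
n=4: pose=(7,-6,E); sL=25/8, sR=5/2; mL=15/8, mR=-5/16; mL+mR=25/16 → advance +1; mR−mL=-35/16 → turn -1·90°
n=5: pose=(8,-6,S); sL=200/97, sR=200/41; mL=-1500/3977, mR=5600/3977; mL+mR=100/97 → advance +1; mR−mL=7100/3977 → turn +1·90°
n=6: pose=(8,-7,E); sL=100/41, sR=100/53; mL=3250/2173, mR=-600/2173; mL+mR=50/41 → advance +1; mR−mL=-3850/2173 → turn -1·90°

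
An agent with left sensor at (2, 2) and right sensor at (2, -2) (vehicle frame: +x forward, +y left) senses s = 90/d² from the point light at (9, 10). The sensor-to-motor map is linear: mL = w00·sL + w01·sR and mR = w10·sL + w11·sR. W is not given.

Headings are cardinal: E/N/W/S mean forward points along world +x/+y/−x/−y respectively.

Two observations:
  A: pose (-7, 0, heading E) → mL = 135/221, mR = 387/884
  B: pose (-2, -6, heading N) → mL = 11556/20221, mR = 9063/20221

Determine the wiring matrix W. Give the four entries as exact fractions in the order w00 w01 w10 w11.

1 1 1/2 1

obs A: pose=(-7,0,E) → sL=9/26, sR=9/34, mL=135/221, mR=387/884
obs B: pose=(-2,-6,N) → sL=18/73, sR=90/277, mL=11556/20221, mR=9063/20221
sensor matrix S = [[9/26, 9/34], [18/73, 90/277]]; det S = 210924/4468841
solve [mL_A; mL_B] = S·[w00; w01] and [mR_A; mR_B] = S·[w10; w11]:
  w00 = 1, w01 = 1, w10 = 1/2, w11 = 1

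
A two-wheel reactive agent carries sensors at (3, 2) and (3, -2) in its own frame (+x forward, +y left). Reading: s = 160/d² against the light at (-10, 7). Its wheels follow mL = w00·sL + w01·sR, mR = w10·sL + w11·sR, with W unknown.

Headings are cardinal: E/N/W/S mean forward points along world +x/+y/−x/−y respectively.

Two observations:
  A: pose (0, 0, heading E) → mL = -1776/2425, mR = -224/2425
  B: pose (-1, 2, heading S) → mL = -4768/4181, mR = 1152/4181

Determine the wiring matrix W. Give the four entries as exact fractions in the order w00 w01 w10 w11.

-1/2 -1/2 -1/2 1/2

obs A: pose=(0,0,E) → sL=80/97, sR=16/25, mL=-1776/2425, mR=-224/2425
obs B: pose=(-1,2,S) → sL=32/37, sR=160/113, mL=-4768/4181, mR=1152/4181
sensor matrix S = [[80/97, 16/25], [32/37, 160/113]]; det S = 6227968/10138925
solve [mL_A; mL_B] = S·[w00; w01] and [mR_A; mR_B] = S·[w10; w11]:
  w00 = -1/2, w01 = -1/2, w10 = -1/2, w11 = 1/2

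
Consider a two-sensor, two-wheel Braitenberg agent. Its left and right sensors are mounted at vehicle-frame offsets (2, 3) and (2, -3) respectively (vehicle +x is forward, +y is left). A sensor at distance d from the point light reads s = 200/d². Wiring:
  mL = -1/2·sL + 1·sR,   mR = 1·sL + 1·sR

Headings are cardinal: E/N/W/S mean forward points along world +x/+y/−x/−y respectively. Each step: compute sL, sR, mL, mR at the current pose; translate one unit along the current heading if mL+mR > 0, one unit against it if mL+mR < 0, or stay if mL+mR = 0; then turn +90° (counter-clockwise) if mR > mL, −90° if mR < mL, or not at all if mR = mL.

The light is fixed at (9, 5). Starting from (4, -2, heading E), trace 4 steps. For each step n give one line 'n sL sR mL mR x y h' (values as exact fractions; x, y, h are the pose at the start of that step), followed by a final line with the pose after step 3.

0 8 200/109 -236/109 1072/109 4 -2 E
1 100/37 100/13 3050/481 5000/481 5 -2 N
2 200/117 40/9 140/39 80/13 5 -1 W
3 50/17 25/16 25/272 1225/272 4 -1 S
final 4 -2 E

n=0: pose=(4,-2,E); sL=8, sR=200/109; mL=-236/109, mR=1072/109; mL+mR=836/109 → advance +1; mR−mL=12 → turn +1·90°
n=1: pose=(5,-2,N); sL=100/37, sR=100/13; mL=3050/481, mR=5000/481; mL+mR=8050/481 → advance +1; mR−mL=150/37 → turn +1·90°
n=2: pose=(5,-1,W); sL=200/117, sR=40/9; mL=140/39, mR=80/13; mL+mR=380/39 → advance +1; mR−mL=100/39 → turn +1·90°
n=3: pose=(4,-1,S); sL=50/17, sR=25/16; mL=25/272, mR=1225/272; mL+mR=625/136 → advance +1; mR−mL=75/17 → turn +1·90°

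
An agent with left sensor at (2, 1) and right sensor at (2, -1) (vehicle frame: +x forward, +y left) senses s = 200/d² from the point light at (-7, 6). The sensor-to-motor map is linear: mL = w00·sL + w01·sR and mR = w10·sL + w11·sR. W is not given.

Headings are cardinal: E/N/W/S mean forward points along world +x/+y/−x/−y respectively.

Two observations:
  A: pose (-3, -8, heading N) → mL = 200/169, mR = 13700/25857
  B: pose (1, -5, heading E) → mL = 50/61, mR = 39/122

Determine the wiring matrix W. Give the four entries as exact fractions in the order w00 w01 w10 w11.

obs A: pose=(-3,-8,N) → sL=200/153, sR=200/169, mL=200/169, mR=13700/25857
obs B: pose=(1,-5,E) → sL=1, sR=50/61, mL=50/61, mR=39/122
sensor matrix S = [[200/153, 200/169], [1, 50/61]]; det S = -176600/1577277
solve [mL_A; mL_B] = S·[w00; w01] and [mR_A; mR_B] = S·[w10; w11]:
  w00 = 0, w01 = 1, w10 = -1/2, w11 = 1

0 1 -1/2 1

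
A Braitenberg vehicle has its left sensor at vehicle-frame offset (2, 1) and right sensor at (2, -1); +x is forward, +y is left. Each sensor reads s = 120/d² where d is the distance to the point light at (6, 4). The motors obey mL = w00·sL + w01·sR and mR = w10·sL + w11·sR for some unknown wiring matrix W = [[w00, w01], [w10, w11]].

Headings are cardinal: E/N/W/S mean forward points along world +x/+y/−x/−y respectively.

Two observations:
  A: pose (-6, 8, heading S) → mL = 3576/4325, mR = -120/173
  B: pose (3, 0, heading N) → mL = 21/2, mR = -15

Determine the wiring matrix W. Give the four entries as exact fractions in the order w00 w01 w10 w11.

1/2 1/2 0 -1

obs A: pose=(-6,8,S) → sL=24/25, sR=120/173, mL=3576/4325, mR=-120/173
obs B: pose=(3,0,N) → sL=6, sR=15, mL=21/2, mR=-15
sensor matrix S = [[24/25, 120/173], [6, 15]]; det S = 8856/865
solve [mL_A; mL_B] = S·[w00; w01] and [mR_A; mR_B] = S·[w10; w11]:
  w00 = 1/2, w01 = 1/2, w10 = 0, w11 = -1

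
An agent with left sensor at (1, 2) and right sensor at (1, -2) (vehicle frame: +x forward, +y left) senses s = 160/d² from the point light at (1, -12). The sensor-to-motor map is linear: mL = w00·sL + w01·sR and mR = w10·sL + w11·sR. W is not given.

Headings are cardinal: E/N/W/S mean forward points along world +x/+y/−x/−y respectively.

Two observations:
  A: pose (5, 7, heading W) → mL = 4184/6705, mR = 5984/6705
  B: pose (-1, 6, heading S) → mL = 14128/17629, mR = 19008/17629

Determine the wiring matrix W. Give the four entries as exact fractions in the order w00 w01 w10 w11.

1/2 1 1 1

obs A: pose=(5,7,W) → sL=80/149, sR=16/45, mL=4184/6705, mR=5984/6705
obs B: pose=(-1,6,S) → sL=160/289, sR=32/61, mL=14128/17629, mR=19008/17629
sensor matrix S = [[80/149, 16/45], [160/289, 32/61]]; det S = 2004992/23640489
solve [mL_A; mL_B] = S·[w00; w01] and [mR_A; mR_B] = S·[w10; w11]:
  w00 = 1/2, w01 = 1, w10 = 1, w11 = 1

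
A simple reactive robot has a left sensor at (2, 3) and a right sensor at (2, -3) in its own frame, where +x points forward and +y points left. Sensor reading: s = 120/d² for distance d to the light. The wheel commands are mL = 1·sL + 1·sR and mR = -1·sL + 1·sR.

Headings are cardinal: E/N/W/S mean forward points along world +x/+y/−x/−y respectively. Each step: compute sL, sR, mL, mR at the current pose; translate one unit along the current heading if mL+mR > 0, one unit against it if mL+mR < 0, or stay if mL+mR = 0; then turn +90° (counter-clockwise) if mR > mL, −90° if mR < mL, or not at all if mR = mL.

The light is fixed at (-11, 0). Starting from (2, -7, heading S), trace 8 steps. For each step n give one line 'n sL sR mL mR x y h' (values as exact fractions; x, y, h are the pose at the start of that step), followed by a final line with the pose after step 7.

n=0: pose=(2,-7,S); sL=120/337, sR=120/181; mL=62160/60997, mR=18720/60997; mL+mR=240/181 → advance +1; mR−mL=-240/337 → turn -1·90°
n=1: pose=(2,-8,W); sL=60/121, sR=60/73; mL=11640/8833, mR=2880/8833; mL+mR=120/73 → advance +1; mR−mL=-120/121 → turn -1·90°
n=2: pose=(1,-8,N); sL=40/39, sR=40/87; mL=560/377, mR=-640/1131; mL+mR=80/87 → advance +1; mR−mL=-80/39 → turn -1·90°
n=3: pose=(1,-7,E); sL=30/53, sR=15/37; mL=1905/1961, mR=-315/1961; mL+mR=30/37 → advance +1; mR−mL=-60/53 → turn -1·90°
n=4: pose=(2,-7,S); sL=120/337, sR=120/181; mL=62160/60997, mR=18720/60997; mL+mR=240/181 → advance +1; mR−mL=-240/337 → turn -1·90°
n=5: pose=(2,-8,W); sL=60/121, sR=60/73; mL=11640/8833, mR=2880/8833; mL+mR=120/73 → advance +1; mR−mL=-120/121 → turn -1·90°
n=6: pose=(1,-8,N); sL=40/39, sR=40/87; mL=560/377, mR=-640/1131; mL+mR=80/87 → advance +1; mR−mL=-80/39 → turn -1·90°
n=7: pose=(1,-7,E); sL=30/53, sR=15/37; mL=1905/1961, mR=-315/1961; mL+mR=30/37 → advance +1; mR−mL=-60/53 → turn -1·90°

0 120/337 120/181 62160/60997 18720/60997 2 -7 S
1 60/121 60/73 11640/8833 2880/8833 2 -8 W
2 40/39 40/87 560/377 -640/1131 1 -8 N
3 30/53 15/37 1905/1961 -315/1961 1 -7 E
4 120/337 120/181 62160/60997 18720/60997 2 -7 S
5 60/121 60/73 11640/8833 2880/8833 2 -8 W
6 40/39 40/87 560/377 -640/1131 1 -8 N
7 30/53 15/37 1905/1961 -315/1961 1 -7 E
final 2 -7 S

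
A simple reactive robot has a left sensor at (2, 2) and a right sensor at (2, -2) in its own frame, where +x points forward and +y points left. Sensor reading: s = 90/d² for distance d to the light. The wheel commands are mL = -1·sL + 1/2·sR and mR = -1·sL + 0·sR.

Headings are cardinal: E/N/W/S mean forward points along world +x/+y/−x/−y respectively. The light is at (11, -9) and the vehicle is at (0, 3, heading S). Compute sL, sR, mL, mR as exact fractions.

90/181 90/269 -16065/48689 -90/181

left sensor world pos  = (2, 1); dL² = 181
right sensor world pos = (-2, 1); dR² = 269
sL = 90/181 = 90/181
sR = 90/269 = 90/269
mL = -1·sL + 1/2·sR = -16065/48689
mR = -1·sL + 0·sR = -90/181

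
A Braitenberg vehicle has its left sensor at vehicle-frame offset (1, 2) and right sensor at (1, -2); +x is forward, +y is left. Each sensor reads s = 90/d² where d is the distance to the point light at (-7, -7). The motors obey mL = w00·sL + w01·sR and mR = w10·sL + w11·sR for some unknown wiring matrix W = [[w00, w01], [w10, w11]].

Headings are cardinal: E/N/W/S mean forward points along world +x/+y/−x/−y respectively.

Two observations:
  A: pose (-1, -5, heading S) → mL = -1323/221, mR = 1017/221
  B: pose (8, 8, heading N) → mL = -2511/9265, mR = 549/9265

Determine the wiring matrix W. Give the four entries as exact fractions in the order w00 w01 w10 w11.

obs A: pose=(-1,-5,S) → sL=18/13, sR=90/17, mL=-1323/221, mR=1017/221
obs B: pose=(8,8,N) → sL=18/85, sR=18/109, mL=-2511/9265, mR=549/9265
sensor matrix S = [[18/13, 90/17], [18/85, 18/109]]; det S = -365472/409513
solve [mL_A; mL_B] = S·[w00; w01] and [mR_A; mR_B] = S·[w10; w11]:
  w00 = -1/2, w01 = -1, w10 = -1/2, w11 = 1

-1/2 -1 -1/2 1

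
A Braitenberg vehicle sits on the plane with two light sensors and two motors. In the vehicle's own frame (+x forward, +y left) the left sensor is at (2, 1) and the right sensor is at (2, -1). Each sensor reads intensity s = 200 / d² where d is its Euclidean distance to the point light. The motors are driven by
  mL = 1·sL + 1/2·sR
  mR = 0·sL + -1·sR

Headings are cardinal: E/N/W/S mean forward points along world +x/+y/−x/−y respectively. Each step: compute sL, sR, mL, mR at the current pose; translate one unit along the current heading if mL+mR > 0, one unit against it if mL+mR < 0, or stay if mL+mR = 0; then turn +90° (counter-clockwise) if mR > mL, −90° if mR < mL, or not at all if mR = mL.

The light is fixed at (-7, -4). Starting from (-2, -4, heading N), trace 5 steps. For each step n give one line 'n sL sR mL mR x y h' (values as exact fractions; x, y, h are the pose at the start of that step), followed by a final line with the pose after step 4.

n=0: pose=(-2,-4,N); sL=10, sR=5; mL=25/2, mR=-5; mL+mR=15/2 → advance +1; mR−mL=-35/2 → turn -1·90°
n=1: pose=(-2,-3,E); sL=200/53, sR=200/49; mL=15100/2597, mR=-200/49; mL+mR=4500/2597 → advance +1; mR−mL=-25700/2597 → turn -1·90°
n=2: pose=(-1,-3,S); sL=4, sR=100/13; mL=102/13, mR=-100/13; mL+mR=2/13 → advance +1; mR−mL=-202/13 → turn -1·90°
n=3: pose=(-1,-4,W); sL=200/17, sR=200/17; mL=300/17, mR=-200/17; mL+mR=100/17 → advance +1; mR−mL=-500/17 → turn -1·90°
n=4: pose=(-2,-4,N); sL=10, sR=5; mL=25/2, mR=-5; mL+mR=15/2 → advance +1; mR−mL=-35/2 → turn -1·90°

0 10 5 25/2 -5 -2 -4 N
1 200/53 200/49 15100/2597 -200/49 -2 -3 E
2 4 100/13 102/13 -100/13 -1 -3 S
3 200/17 200/17 300/17 -200/17 -1 -4 W
4 10 5 25/2 -5 -2 -4 N
final -2 -3 E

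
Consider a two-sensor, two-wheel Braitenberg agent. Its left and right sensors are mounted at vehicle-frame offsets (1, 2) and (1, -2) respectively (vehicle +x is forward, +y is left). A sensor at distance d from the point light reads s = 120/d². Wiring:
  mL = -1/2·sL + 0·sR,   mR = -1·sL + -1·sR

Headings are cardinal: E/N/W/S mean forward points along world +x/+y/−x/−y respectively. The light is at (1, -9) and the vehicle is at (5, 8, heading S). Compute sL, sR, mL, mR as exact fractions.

left sensor world pos  = (7, 7); dL² = 292
right sensor world pos = (3, 7); dR² = 260
sL = 120/292 = 30/73
sR = 120/260 = 6/13
mL = -1/2·sL + 0·sR = -15/73
mR = -1·sL + -1·sR = -828/949

30/73 6/13 -15/73 -828/949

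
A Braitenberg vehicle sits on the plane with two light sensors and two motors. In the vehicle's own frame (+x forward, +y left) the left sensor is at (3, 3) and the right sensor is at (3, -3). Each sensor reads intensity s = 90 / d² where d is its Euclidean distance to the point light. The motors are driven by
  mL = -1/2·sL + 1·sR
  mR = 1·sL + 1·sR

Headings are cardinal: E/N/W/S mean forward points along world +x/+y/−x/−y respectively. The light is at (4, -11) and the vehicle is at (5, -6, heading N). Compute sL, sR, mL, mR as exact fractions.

left sensor world pos  = (2, -3); dL² = 68
right sensor world pos = (8, -3); dR² = 80
sL = 90/68 = 45/34
sR = 90/80 = 9/8
mL = -1/2·sL + 1·sR = 63/136
mR = 1·sL + 1·sR = 333/136

45/34 9/8 63/136 333/136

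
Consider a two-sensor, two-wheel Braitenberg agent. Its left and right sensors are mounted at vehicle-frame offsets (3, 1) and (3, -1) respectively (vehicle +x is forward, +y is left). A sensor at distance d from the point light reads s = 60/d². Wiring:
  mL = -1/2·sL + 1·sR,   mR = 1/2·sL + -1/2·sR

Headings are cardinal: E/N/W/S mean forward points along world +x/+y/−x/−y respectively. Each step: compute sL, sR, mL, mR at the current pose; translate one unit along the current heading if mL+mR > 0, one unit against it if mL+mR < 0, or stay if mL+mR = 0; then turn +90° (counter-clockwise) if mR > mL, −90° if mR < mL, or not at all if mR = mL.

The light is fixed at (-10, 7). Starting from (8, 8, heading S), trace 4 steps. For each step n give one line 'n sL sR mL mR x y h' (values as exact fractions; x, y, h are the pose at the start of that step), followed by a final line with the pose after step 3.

0 12/73 60/293 2622/21389 -432/21389 8 8 S
1 30/113 30/113 15/113 0 8 7 W
2 12/53 20/111 394/5883 136/5883 7 7 N
3 15/101 3/20 153/2020 -3/4040 7 8 E
final 8 8 S

n=0: pose=(8,8,S); sL=12/73, sR=60/293; mL=2622/21389, mR=-432/21389; mL+mR=30/293 → advance +1; mR−mL=-3054/21389 → turn -1·90°
n=1: pose=(8,7,W); sL=30/113, sR=30/113; mL=15/113, mR=0; mL+mR=15/113 → advance +1; mR−mL=-15/113 → turn -1·90°
n=2: pose=(7,7,N); sL=12/53, sR=20/111; mL=394/5883, mR=136/5883; mL+mR=10/111 → advance +1; mR−mL=-86/1961 → turn -1·90°
n=3: pose=(7,8,E); sL=15/101, sR=3/20; mL=153/2020, mR=-3/4040; mL+mR=3/40 → advance +1; mR−mL=-309/4040 → turn -1·90°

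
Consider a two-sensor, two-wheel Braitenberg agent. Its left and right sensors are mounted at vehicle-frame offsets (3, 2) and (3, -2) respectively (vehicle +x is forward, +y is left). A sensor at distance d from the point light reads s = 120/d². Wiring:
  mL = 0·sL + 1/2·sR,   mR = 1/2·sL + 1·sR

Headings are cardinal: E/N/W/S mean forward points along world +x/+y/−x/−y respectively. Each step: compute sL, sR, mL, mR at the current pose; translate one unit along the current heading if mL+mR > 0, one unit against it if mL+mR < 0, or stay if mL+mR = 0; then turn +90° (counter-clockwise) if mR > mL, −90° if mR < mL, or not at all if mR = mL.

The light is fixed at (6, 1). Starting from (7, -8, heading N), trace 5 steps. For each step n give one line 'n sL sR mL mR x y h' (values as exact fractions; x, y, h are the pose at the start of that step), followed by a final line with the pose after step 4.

0 120/37 8/3 4/3 476/111 7 -8 N
1 15/13 3 3/2 93/26 7 -7 W
2 24/25 24/25 12/25 36/25 6 -7 S
3 60/29 12/13 6/13 738/377 6 -8 E
4 120/37 8/3 4/3 476/111 7 -8 N
final 7 -7 W

n=0: pose=(7,-8,N); sL=120/37, sR=8/3; mL=4/3, mR=476/111; mL+mR=208/37 → advance +1; mR−mL=328/111 → turn +1·90°
n=1: pose=(7,-7,W); sL=15/13, sR=3; mL=3/2, mR=93/26; mL+mR=66/13 → advance +1; mR−mL=27/13 → turn +1·90°
n=2: pose=(6,-7,S); sL=24/25, sR=24/25; mL=12/25, mR=36/25; mL+mR=48/25 → advance +1; mR−mL=24/25 → turn +1·90°
n=3: pose=(6,-8,E); sL=60/29, sR=12/13; mL=6/13, mR=738/377; mL+mR=912/377 → advance +1; mR−mL=564/377 → turn +1·90°
n=4: pose=(7,-8,N); sL=120/37, sR=8/3; mL=4/3, mR=476/111; mL+mR=208/37 → advance +1; mR−mL=328/111 → turn +1·90°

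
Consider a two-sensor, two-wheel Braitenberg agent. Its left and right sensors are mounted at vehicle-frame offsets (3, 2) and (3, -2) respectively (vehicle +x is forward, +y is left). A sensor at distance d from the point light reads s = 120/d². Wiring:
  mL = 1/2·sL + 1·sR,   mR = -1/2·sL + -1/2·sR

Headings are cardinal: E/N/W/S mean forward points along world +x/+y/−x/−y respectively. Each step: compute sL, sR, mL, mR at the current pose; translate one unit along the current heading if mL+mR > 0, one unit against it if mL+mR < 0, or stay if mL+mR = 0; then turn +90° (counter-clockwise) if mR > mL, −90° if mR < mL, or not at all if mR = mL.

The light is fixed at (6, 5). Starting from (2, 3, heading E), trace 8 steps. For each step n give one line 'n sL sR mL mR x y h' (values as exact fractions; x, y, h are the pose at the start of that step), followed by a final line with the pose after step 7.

0 120 120/17 1140/17 -1080/17 2 3 E
1 60/13 12/5 306/65 -228/65 3 3 S
2 120/61 120/37 9540/2257 -5880/2257 3 2 W
3 10/3 30 95/3 -50/3 2 2 N
4 120 120/17 1140/17 -1080/17 2 3 E
5 60/13 12/5 306/65 -228/65 3 3 S
6 120/61 120/37 9540/2257 -5880/2257 3 2 W
7 10/3 30 95/3 -50/3 2 2 N
final 2 3 E

n=0: pose=(2,3,E); sL=120, sR=120/17; mL=1140/17, mR=-1080/17; mL+mR=60/17 → advance +1; mR−mL=-2220/17 → turn -1·90°
n=1: pose=(3,3,S); sL=60/13, sR=12/5; mL=306/65, mR=-228/65; mL+mR=6/5 → advance +1; mR−mL=-534/65 → turn -1·90°
n=2: pose=(3,2,W); sL=120/61, sR=120/37; mL=9540/2257, mR=-5880/2257; mL+mR=60/37 → advance +1; mR−mL=-15420/2257 → turn -1·90°
n=3: pose=(2,2,N); sL=10/3, sR=30; mL=95/3, mR=-50/3; mL+mR=15 → advance +1; mR−mL=-145/3 → turn -1·90°
n=4: pose=(2,3,E); sL=120, sR=120/17; mL=1140/17, mR=-1080/17; mL+mR=60/17 → advance +1; mR−mL=-2220/17 → turn -1·90°
n=5: pose=(3,3,S); sL=60/13, sR=12/5; mL=306/65, mR=-228/65; mL+mR=6/5 → advance +1; mR−mL=-534/65 → turn -1·90°
n=6: pose=(3,2,W); sL=120/61, sR=120/37; mL=9540/2257, mR=-5880/2257; mL+mR=60/37 → advance +1; mR−mL=-15420/2257 → turn -1·90°
n=7: pose=(2,2,N); sL=10/3, sR=30; mL=95/3, mR=-50/3; mL+mR=15 → advance +1; mR−mL=-145/3 → turn -1·90°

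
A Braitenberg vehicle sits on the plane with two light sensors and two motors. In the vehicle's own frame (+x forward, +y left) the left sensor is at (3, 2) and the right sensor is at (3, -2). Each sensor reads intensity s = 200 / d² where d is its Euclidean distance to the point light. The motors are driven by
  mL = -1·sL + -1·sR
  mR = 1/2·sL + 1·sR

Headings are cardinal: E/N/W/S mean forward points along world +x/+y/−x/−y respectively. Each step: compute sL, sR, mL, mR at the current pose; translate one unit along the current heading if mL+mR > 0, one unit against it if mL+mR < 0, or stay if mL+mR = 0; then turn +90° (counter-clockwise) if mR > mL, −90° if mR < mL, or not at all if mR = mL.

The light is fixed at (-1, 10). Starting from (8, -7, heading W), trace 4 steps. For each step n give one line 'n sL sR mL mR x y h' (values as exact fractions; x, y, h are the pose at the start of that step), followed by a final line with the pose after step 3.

n=0: pose=(8,-7,W); sL=200/397, sR=200/261; mL=-131600/103617, mR=105500/103617; mL+mR=-100/397 → advance -1; mR−mL=237100/103617 → turn +1·90°
n=1: pose=(9,-7,S); sL=25/68, sR=25/58; mL=-1575/1972, mR=2425/3944; mL+mR=-25/136 → advance -1; mR−mL=5575/3944 → turn +1·90°
n=2: pose=(9,-6,E); sL=40/73, sR=200/493; mL=-34320/35989, mR=24460/35989; mL+mR=-20/73 → advance -1; mR−mL=58780/35989 → turn +1·90°
n=3: pose=(8,-6,N); sL=100/109, sR=20/29; mL=-5080/3161, mR=3630/3161; mL+mR=-50/109 → advance -1; mR−mL=8710/3161 → turn +1·90°

0 200/397 200/261 -131600/103617 105500/103617 8 -7 W
1 25/68 25/58 -1575/1972 2425/3944 9 -7 S
2 40/73 200/493 -34320/35989 24460/35989 9 -6 E
3 100/109 20/29 -5080/3161 3630/3161 8 -6 N
final 8 -7 W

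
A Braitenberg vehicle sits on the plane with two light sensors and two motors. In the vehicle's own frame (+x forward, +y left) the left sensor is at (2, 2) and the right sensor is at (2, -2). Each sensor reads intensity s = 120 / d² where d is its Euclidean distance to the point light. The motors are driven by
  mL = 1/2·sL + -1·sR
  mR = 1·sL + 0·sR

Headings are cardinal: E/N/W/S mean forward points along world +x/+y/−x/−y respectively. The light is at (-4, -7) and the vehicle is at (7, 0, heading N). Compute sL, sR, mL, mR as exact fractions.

left sensor world pos  = (5, 2); dL² = 162
right sensor world pos = (9, 2); dR² = 250
sL = 120/162 = 20/27
sR = 120/250 = 12/25
mL = 1/2·sL + -1·sR = -74/675
mR = 1·sL + 0·sR = 20/27

20/27 12/25 -74/675 20/27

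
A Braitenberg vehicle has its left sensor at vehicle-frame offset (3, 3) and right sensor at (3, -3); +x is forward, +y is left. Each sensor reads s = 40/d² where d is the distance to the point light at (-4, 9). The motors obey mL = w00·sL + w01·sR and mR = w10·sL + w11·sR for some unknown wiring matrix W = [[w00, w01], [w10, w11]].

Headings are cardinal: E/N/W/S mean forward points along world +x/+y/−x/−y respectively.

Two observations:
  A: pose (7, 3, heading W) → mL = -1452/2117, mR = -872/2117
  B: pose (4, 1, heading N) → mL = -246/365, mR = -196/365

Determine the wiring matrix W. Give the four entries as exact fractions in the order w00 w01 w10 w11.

obs A: pose=(7,3,W) → sL=8/29, sR=40/73, mL=-1452/2117, mR=-872/2117
obs B: pose=(4,1,N) → sL=4/5, sR=20/73, mL=-246/365, mR=-196/365
sensor matrix S = [[8/29, 40/73], [4/5, 20/73]]; det S = -768/2117
solve [mL_A; mL_B] = S·[w00; w01] and [mR_A; mR_B] = S·[w10; w11]:
  w00 = -1/2, w01 = -1, w10 = -1/2, w11 = -1/2

-1/2 -1 -1/2 -1/2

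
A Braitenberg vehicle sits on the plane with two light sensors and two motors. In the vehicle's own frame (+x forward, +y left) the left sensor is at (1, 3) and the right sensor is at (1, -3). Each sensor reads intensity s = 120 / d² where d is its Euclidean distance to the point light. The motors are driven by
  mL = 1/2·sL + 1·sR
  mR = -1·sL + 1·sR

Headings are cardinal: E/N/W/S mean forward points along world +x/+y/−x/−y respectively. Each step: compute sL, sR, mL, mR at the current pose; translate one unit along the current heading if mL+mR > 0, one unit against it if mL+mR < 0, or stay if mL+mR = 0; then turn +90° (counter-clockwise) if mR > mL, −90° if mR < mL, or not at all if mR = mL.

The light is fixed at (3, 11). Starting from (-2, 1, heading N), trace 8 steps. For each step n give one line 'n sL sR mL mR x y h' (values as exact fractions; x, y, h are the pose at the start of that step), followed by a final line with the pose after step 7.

0 24/29 24/17 900/493 288/493 -2 1 N
1 30/13 3/4 99/52 -81/52 -2 2 E
2 120/101 120/149 21060/15049 -5760/15049 -1 2 S
3 60/97 60/37 6930/3589 3600/3589 -1 1 W
4 24/29 24/17 900/493 288/493 -2 1 N
5 30/13 3/4 99/52 -81/52 -2 2 E
6 120/101 120/149 21060/15049 -5760/15049 -1 2 S
7 60/97 60/37 6930/3589 3600/3589 -1 1 W
final -2 1 N

n=0: pose=(-2,1,N); sL=24/29, sR=24/17; mL=900/493, mR=288/493; mL+mR=1188/493 → advance +1; mR−mL=-36/29 → turn -1·90°
n=1: pose=(-2,2,E); sL=30/13, sR=3/4; mL=99/52, mR=-81/52; mL+mR=9/26 → advance +1; mR−mL=-45/13 → turn -1·90°
n=2: pose=(-1,2,S); sL=120/101, sR=120/149; mL=21060/15049, mR=-5760/15049; mL+mR=15300/15049 → advance +1; mR−mL=-180/101 → turn -1·90°
n=3: pose=(-1,1,W); sL=60/97, sR=60/37; mL=6930/3589, mR=3600/3589; mL+mR=10530/3589 → advance +1; mR−mL=-90/97 → turn -1·90°
n=4: pose=(-2,1,N); sL=24/29, sR=24/17; mL=900/493, mR=288/493; mL+mR=1188/493 → advance +1; mR−mL=-36/29 → turn -1·90°
n=5: pose=(-2,2,E); sL=30/13, sR=3/4; mL=99/52, mR=-81/52; mL+mR=9/26 → advance +1; mR−mL=-45/13 → turn -1·90°
n=6: pose=(-1,2,S); sL=120/101, sR=120/149; mL=21060/15049, mR=-5760/15049; mL+mR=15300/15049 → advance +1; mR−mL=-180/101 → turn -1·90°
n=7: pose=(-1,1,W); sL=60/97, sR=60/37; mL=6930/3589, mR=3600/3589; mL+mR=10530/3589 → advance +1; mR−mL=-90/97 → turn -1·90°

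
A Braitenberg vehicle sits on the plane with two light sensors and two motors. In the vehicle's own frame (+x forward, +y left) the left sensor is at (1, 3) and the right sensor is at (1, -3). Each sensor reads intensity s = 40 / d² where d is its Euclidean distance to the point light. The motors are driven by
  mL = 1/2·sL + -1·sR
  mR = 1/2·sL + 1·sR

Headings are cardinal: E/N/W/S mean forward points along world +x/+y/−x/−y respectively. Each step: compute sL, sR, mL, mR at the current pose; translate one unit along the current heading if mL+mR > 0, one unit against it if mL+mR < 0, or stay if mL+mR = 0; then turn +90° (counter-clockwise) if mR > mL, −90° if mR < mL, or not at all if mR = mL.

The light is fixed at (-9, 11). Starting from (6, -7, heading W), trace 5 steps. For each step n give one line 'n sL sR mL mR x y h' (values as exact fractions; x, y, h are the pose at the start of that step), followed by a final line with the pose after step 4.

n=0: pose=(6,-7,W); sL=40/637, sR=40/421; mL=-17060/268177, mR=33900/268177; mL+mR=40/637 → advance +1; mR−mL=80/421 → turn +1·90°
n=1: pose=(5,-7,S); sL=4/65, sR=20/241; mL=-818/15665, mR=1782/15665; mL+mR=4/65 → advance +1; mR−mL=40/241 → turn +1·90°
n=2: pose=(5,-8,E); sL=40/481, sR=40/709; mL=-5060/341029, mR=33420/341029; mL+mR=40/481 → advance +1; mR−mL=80/709 → turn +1·90°
n=3: pose=(6,-8,N); sL=10/117, sR=5/81; mL=-20/1053, mR=110/1053; mL+mR=10/117 → advance +1; mR−mL=10/81 → turn +1·90°
n=4: pose=(6,-7,W); sL=40/637, sR=40/421; mL=-17060/268177, mR=33900/268177; mL+mR=40/637 → advance +1; mR−mL=80/421 → turn +1·90°

0 40/637 40/421 -17060/268177 33900/268177 6 -7 W
1 4/65 20/241 -818/15665 1782/15665 5 -7 S
2 40/481 40/709 -5060/341029 33420/341029 5 -8 E
3 10/117 5/81 -20/1053 110/1053 6 -8 N
4 40/637 40/421 -17060/268177 33900/268177 6 -7 W
final 5 -7 S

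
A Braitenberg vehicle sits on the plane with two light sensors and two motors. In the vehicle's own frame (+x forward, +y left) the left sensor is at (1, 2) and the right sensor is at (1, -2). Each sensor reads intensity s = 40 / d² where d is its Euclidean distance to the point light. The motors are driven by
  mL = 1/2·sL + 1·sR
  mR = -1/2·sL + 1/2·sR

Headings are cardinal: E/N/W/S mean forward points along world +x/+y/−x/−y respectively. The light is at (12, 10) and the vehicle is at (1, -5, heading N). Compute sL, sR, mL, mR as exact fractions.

8/73 40/277 4028/20221 352/20221

left sensor world pos  = (-1, -4); dL² = 365
right sensor world pos = (3, -4); dR² = 277
sL = 40/365 = 8/73
sR = 40/277 = 40/277
mL = 1/2·sL + 1·sR = 4028/20221
mR = -1/2·sL + 1/2·sR = 352/20221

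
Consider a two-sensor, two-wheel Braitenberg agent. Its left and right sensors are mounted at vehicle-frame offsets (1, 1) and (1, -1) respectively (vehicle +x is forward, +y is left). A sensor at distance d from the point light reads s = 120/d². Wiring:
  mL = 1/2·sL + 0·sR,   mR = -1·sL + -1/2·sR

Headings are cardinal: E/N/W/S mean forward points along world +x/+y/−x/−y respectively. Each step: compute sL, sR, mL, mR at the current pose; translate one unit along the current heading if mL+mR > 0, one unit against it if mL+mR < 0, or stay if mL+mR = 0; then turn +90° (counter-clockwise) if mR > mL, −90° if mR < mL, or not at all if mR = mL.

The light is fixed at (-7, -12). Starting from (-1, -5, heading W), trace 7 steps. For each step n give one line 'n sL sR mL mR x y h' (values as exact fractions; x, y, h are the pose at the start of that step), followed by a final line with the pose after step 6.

n=0: pose=(-1,-5,W); sL=120/61, sR=120/89; mL=60/61, mR=-14340/5429; mL+mR=-9000/5429 → advance -1; mR−mL=-19680/5429 → turn -1·90°
n=1: pose=(0,-5,N); sL=6/5, sR=15/16; mL=3/5, mR=-267/160; mL+mR=-171/160 → advance -1; mR−mL=-363/160 → turn -1·90°
n=2: pose=(0,-6,E); sL=120/113, sR=120/89; mL=60/113, mR=-17460/10057; mL+mR=-12120/10057 → advance -1; mR−mL=-22800/10057 → turn -1·90°
n=3: pose=(-1,-6,S); sL=60/37, sR=12/5; mL=30/37, mR=-522/185; mL+mR=-372/185 → advance -1; mR−mL=-672/185 → turn -1·90°
n=4: pose=(-1,-5,W); sL=120/61, sR=120/89; mL=60/61, mR=-14340/5429; mL+mR=-9000/5429 → advance -1; mR−mL=-19680/5429 → turn -1·90°
n=5: pose=(0,-5,N); sL=6/5, sR=15/16; mL=3/5, mR=-267/160; mL+mR=-171/160 → advance -1; mR−mL=-363/160 → turn -1·90°
n=6: pose=(0,-6,E); sL=120/113, sR=120/89; mL=60/113, mR=-17460/10057; mL+mR=-12120/10057 → advance -1; mR−mL=-22800/10057 → turn -1·90°

0 120/61 120/89 60/61 -14340/5429 -1 -5 W
1 6/5 15/16 3/5 -267/160 0 -5 N
2 120/113 120/89 60/113 -17460/10057 0 -6 E
3 60/37 12/5 30/37 -522/185 -1 -6 S
4 120/61 120/89 60/61 -14340/5429 -1 -5 W
5 6/5 15/16 3/5 -267/160 0 -5 N
6 120/113 120/89 60/113 -17460/10057 0 -6 E
final -1 -6 S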